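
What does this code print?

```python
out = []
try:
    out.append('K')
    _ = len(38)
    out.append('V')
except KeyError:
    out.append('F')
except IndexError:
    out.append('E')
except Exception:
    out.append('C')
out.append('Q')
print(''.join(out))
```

Execution trace: 'K' (try body) → 'C' (except Exception) → 'Q' (after the try/except). Output: KCQ

Answer: KCQ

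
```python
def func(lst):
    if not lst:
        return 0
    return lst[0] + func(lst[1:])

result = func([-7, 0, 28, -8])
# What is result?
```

(-7) + 0 + 28 + (-8) + 0 = 13

Answer: 13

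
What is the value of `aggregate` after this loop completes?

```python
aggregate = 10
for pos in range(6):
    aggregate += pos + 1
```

Start at 10, add 1 to 6 = 31
`aggregate` takes the values: 10 → 11 → 13 → 16 → 20 → 25 → 31

Answer: 31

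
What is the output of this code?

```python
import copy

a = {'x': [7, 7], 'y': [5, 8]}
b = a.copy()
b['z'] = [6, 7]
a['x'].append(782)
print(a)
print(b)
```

Key concept: shallow copy of dict with mutable values.
Step by step:
`a = {'x': [7, 7], 'y': [5, 8]}` → a = {'x': [7, 7], 'y': [5, 8]}
`b = a.copy()` → b = {'x': [7, 7], 'y': [5, 8]}
`b['z'] = [6, 7]` → b = {'x': [7, 7], 'y': [5, 8], 'z': [6, 7]}
`a['x'].append(782)` → a = {'x': [7, 7, 782], 'y': [5, 8]}; b = {'x': [7, 7, 782], 'y': [5, 8], 'z': [6, 7]}
`print(a)` → prints {'x': [7, 7, 782], 'y': [5, 8]}
`print(b)` → prints {'x': [7, 7, 782], 'y': [5, 8], 'z': [6, 7]}

Answer:
{'x': [7, 7, 782], 'y': [5, 8]}
{'x': [7, 7, 782], 'y': [5, 8], 'z': [6, 7]}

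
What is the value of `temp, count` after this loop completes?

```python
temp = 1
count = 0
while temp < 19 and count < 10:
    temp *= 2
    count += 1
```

Double until >= 19 or 10 iterations
`temp, count` takes the values: (1, 0) → (2, 0) → (2, 1) → (4, 1) → (4, 2) → (8, 2) → (8, 3) → (16, 3) → (16, 4) → (32, 4) → (32, 5)

Answer: 32, 5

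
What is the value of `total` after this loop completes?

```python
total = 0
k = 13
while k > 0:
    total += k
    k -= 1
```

Sum 13 down to 1
`total` takes the values: 0 → 13 → 25 → 36 → 46 → 55 → 63 → 70 → 76 → 81 → 85 → 88 → 90 → 91

Answer: 91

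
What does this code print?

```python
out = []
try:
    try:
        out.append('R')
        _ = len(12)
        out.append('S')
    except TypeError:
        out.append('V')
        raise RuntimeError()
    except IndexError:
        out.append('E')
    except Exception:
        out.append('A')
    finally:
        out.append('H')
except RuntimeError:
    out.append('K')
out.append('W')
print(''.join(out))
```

Execution trace: 'R' (inner try body) → 'V' (inner except TypeError) → 'H' (inner finally) → 'K' (outer except RuntimeError) → 'W' (after the try/except). Output: RVHKW

Answer: RVHKW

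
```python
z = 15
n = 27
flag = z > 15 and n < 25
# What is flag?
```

Trace:
`z = 15` → z = 15
`n = 27` → n = 27
`flag = z > 15 and n < 25` → flag = False
So flag = False

Answer: False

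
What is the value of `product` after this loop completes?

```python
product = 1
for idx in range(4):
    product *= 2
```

2^4 = 16
`product` takes the values: 1 → 2 → 4 → 8 → 16

Answer: 16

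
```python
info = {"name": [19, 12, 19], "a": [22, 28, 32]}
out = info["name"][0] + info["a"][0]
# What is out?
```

Trace:
`info = {"name": [19, 12, 19], "a": [22, 28, 32]}` → info = {'name': [19, 12, 19], 'a': [22, 28, 32]}
`out = info["name"][0] + info["a"][0]` → out = 41
So out = 41

Answer: 41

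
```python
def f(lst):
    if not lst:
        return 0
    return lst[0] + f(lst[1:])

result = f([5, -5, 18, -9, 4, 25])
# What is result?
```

5 + (-5) + 18 + (-9) + 4 + 25 + 0 = 38

Answer: 38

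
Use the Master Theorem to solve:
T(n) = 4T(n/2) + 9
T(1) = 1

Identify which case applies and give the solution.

a=4, b=2, f(n)=9. log_2(4) = 2. Since c=0 < 2, Case 1 applies: T(n) = Θ(n^log_b(a)) = O(n^2).

Answer: O(n^2) - Case 1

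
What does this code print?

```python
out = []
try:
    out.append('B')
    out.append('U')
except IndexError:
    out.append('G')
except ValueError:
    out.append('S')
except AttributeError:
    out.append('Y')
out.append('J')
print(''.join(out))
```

Execution trace: 'B' (try body) → 'U' (try body, no exception) → 'J' (after the try/except). Output: BUJ

Answer: BUJ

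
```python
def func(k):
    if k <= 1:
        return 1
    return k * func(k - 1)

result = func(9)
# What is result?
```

func(9) = 9 * 8 * 7 * 6 * 5 * 4 * 3 * 2 * 1 = 362880

Answer: 362880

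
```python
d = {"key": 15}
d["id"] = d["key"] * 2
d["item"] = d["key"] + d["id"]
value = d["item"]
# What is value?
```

Trace:
`d = {"key": 15}` → d = {'key': 15}
`d["id"] = d["key"] * 2` → d = {'key': 15, 'id': 30}
`d["item"] = d["key"] + d["id"]` → d = {'key': 15, 'id': 30, 'item': 45}
`value = d["item"]` → value = 45
So value = 45

Answer: 45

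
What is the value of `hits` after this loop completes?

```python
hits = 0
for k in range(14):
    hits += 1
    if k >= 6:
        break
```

Loop breaks when k reaches 6, hits is 7
`hits` takes the values: 0 → 1 → 2 → 3 → 4 → 5 → 6 → 7

Answer: 7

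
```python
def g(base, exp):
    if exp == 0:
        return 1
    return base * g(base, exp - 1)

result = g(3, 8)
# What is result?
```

g(3, 8) = 3 * 3 * 3 * 3 * 3 * 3 * 3 * 3 = 6561

Answer: 6561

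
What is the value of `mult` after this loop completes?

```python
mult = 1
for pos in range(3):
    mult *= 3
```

3^3 = 27
`mult` takes the values: 1 → 3 → 9 → 27

Answer: 27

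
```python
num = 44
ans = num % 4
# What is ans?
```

Trace:
`num = 44` → num = 44
`ans = num % 4` → ans = 0
So ans = 0

Answer: 0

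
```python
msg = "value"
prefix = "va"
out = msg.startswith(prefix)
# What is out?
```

Trace:
`msg = "value"` → msg = 'value'
`prefix = "va"` → prefix = 'va'
`out = msg.startswith(prefix)` → out = True
So out = True

Answer: True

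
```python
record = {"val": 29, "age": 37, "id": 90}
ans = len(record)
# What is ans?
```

Trace:
`record = {"val": 29, "age": 37, "id": 90}` → record = {'val': 29, 'age': 37, 'id': 90}
`ans = len(record)` → ans = 3
So ans = 3

Answer: 3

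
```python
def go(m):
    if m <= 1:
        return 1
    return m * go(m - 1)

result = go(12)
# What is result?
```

go(12) = 12 * 11 * 10 * 9 * 8 * 7 * 6 * 5 * 4 * 3 * 2 * 1 = 479001600

Answer: 479001600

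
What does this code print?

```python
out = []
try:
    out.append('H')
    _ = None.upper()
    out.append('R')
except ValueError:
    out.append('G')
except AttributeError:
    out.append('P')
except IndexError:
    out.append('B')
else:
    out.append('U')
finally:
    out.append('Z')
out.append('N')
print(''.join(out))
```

Execution trace: 'H' (try body) → 'P' (except AttributeError) → 'Z' (finally) → 'N' (after the try/except). Output: HPZN

Answer: HPZN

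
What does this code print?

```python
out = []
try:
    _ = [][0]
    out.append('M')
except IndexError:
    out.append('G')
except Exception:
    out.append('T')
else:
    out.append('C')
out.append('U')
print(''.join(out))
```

Execution trace: 'G' (except IndexError) → 'U' (after the try/except). Output: GU

Answer: GU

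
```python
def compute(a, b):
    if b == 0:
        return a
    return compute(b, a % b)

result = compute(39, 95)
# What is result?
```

compute(39, 95) -> compute(95, 39) -> compute(39, 17) -> compute(17, 5) -> compute(5, 2) -> compute(2, 1) -> compute(1, 0) -> 1

Answer: 1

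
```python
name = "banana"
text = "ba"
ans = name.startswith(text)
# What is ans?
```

Trace:
`name = "banana"` → name = 'banana'
`text = "ba"` → text = 'ba'
`ans = name.startswith(text)` → ans = True
So ans = True

Answer: True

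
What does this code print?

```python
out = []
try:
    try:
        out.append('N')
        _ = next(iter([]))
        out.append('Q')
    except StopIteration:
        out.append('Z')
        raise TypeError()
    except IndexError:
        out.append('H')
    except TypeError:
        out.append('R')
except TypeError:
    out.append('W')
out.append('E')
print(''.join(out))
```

Execution trace: 'N' (try body) → 'Z' (except StopIteration) → 'W' (outer except TypeError) → 'E' (after the try/except). Output: NZWE

Answer: NZWE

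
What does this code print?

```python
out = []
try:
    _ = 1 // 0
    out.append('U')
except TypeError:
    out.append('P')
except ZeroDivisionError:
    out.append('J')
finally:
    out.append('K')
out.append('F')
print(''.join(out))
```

Execution trace: 'J' (except ZeroDivisionError) → 'K' (finally) → 'F' (after the try/except). Output: JKF

Answer: JKF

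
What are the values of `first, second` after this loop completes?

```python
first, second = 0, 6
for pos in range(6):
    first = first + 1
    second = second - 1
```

first goes 0→6, second goes 6→0
`first, second` takes the values: (0, 6) → (1, 6) → (1, 5) → (2, 5) → (2, 4) → (3, 4) → (3, 3) → (4, 3) → (4, 2) → (5, 2) → (5, 1) → (6, 1) → (6, 0)

Answer: 6, 0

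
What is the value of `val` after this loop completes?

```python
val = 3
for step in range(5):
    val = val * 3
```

Multiply by 3, 5 times: 3 * 3^5 = 729
`val` takes the values: 3 → 9 → 27 → 81 → 243 → 729

Answer: 729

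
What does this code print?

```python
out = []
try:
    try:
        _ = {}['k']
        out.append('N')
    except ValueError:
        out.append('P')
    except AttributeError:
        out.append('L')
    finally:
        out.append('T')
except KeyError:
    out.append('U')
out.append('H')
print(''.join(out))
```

Execution trace: 'T' (finally) → 'U' (outer except KeyError) → 'H' (after the try/except). Output: TUH

Answer: TUH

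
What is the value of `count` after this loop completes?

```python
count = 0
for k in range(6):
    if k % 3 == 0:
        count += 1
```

Count numbers divisible by 3 in range(6)
`count` takes the values: 0 → 1 → 2

Answer: 2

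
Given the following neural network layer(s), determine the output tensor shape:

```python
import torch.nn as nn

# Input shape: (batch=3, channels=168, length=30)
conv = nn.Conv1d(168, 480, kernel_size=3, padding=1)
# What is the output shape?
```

Input: (3, 168, 30) -> Output: (3, 480, 30)

Answer: (3, 480, 30)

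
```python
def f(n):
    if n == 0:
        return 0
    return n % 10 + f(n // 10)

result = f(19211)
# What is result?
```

Sum of digits of 19211: 1 + 1 + 2 + 9 + 1 = 14

Answer: 14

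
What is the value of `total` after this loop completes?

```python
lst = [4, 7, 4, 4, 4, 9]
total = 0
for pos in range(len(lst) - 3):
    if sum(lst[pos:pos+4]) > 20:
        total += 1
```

Count windows with sum > 20
`total` takes the values: 0 → 1

Answer: 1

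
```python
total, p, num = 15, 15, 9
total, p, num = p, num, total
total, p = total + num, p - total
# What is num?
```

Trace:
`total, p, num = 15, 15, 9` → total = 15; p = 15; num = 9
`total, p, num = p, num, total` → total = 15; p = 9; num = 15
`total, p = total + num, p - total` → total = 30; p = -6
So num = 15

Answer: 15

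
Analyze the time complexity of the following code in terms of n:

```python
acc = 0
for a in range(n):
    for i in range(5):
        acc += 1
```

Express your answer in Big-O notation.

Each loop level contributes: n × 1. Multiplying the contributions gives O(n).

Answer: O(n)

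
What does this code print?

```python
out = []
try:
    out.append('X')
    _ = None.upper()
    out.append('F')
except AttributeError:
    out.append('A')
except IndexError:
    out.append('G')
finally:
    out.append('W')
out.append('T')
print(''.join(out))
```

Execution trace: 'X' (try body) → 'A' (except AttributeError) → 'W' (finally) → 'T' (after the try/except). Output: XAWT

Answer: XAWT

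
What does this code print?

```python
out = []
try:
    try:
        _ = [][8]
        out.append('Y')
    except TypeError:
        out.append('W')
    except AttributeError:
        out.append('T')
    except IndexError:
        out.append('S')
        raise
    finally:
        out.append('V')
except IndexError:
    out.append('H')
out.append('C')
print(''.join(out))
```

Execution trace: 'S' (inner except IndexError) → 'V' (inner finally) → 'H' (outer except IndexError) → 'C' (after the try/except). Output: SVHC

Answer: SVHC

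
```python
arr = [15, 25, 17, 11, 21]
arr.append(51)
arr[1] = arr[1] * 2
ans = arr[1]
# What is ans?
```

Trace:
`arr = [15, 25, 17, 11, 21]` → arr = [15, 25, 17, 11, 21]
`arr.append(51)` → arr = [15, 25, 17, 11, 21, 51]
`arr[1] = arr[1] * 2` → arr = [15, 50, 17, 11, 21, 51]
`ans = arr[1]` → ans = 50
So ans = 50

Answer: 50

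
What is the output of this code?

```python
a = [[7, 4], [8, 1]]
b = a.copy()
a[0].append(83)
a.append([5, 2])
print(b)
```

Key concept: shallow copy with nested lists.
Step by step:
`a = [[7, 4], [8, 1]]` → a = [[7, 4], [8, 1]]
`b = a.copy()` → b = [[7, 4], [8, 1]]
`a[0].append(83)` → a = [[7, 4, 83], [8, 1]]; b = [[7, 4, 83], [8, 1]]
`a.append([5, 2])` → a = [[7, 4, 83], [8, 1], [5, 2]]
`print(b)` → prints [[7, 4, 83], [8, 1]]

Answer: [[7, 4, 83], [8, 1]]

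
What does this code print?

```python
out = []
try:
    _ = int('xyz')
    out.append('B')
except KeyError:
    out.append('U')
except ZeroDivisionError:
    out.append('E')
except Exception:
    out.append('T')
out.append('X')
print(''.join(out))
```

Execution trace: 'T' (except Exception) → 'X' (after the try/except). Output: TX

Answer: TX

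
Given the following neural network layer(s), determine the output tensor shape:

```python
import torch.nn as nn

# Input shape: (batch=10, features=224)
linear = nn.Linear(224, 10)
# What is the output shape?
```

Input: (10, 224) -> Output: (10, 10)

Answer: (10, 10)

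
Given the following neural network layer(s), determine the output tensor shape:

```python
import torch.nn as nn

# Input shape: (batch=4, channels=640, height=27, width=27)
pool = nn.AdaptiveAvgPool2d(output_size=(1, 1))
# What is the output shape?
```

Input: (4, 640, 27, 27) -> Output: (4, 640, 1, 1)

Answer: (4, 640, 1, 1)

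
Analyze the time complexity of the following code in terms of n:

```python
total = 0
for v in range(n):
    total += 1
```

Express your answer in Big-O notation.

Each loop level contributes: n. Multiplying the contributions gives O(n).

Answer: O(n)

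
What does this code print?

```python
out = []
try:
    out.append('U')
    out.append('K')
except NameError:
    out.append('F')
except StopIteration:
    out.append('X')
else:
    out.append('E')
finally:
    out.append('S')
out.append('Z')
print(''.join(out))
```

Execution trace: 'U' (try body) → 'K' (try body, no exception) → 'E' (else) → 'S' (finally) → 'Z' (after the try/except). Output: UKESZ

Answer: UKESZ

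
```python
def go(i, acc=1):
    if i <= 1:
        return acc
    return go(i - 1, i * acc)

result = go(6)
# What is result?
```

Accumulator trace (n, acc): (6, 1) -> (5, 6) -> (4, 30) -> (3, 120) -> (2, 360) -> (1, 720) -> return 720

Answer: 720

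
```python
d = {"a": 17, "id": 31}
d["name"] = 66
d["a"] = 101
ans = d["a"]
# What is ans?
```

Trace:
`d = {"a": 17, "id": 31}` → d = {'a': 17, 'id': 31}
`d["name"] = 66` → d = {'a': 17, 'id': 31, 'name': 66}
`d["a"] = 101` → d = {'a': 101, 'id': 31, 'name': 66}
`ans = d["a"]` → ans = 101
So ans = 101

Answer: 101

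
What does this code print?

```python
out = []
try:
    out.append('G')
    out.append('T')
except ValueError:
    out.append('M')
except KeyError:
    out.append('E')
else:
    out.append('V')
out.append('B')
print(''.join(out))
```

Execution trace: 'G' (try body) → 'T' (try body, no exception) → 'V' (else) → 'B' (after the try/except). Output: GTVB

Answer: GTVB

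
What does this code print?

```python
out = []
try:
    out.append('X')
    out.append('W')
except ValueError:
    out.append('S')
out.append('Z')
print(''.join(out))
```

Execution trace: 'X' (try body) → 'W' (try body, no exception) → 'Z' (after the try/except). Output: XWZ

Answer: XWZ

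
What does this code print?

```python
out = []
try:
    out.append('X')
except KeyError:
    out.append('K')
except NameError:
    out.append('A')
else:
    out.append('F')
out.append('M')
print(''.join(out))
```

Execution trace: 'X' (try body, no exception) → 'F' (else) → 'M' (after the try/except). Output: XFM

Answer: XFM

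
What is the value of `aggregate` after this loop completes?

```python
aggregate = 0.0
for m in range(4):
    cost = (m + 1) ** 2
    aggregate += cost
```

Sum of squared losses 1² + 2² + ... + 4²
`aggregate` takes the values: 0.0 → 1.0 → 5.0 → 14.0 → 30.0

Answer: 30.0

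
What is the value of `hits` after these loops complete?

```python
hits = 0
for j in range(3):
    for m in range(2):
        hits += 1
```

3 * 2 = 6
`hits` takes the values: 0 → 1 → 2 → 3 → 4 → 5 → 6

Answer: 6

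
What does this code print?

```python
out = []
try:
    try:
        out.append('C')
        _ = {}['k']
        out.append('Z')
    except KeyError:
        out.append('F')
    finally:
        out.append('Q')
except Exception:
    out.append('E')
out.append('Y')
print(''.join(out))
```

Execution trace: 'C' (inner try body) → 'F' (inner except KeyError) → 'Q' (inner finally) → 'Y' (after the try/except). Output: CFQY

Answer: CFQY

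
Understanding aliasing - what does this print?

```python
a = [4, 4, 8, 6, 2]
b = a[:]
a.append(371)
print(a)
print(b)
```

Key concept: slice [:] creates copy.
Step by step:
`a = [4, 4, 8, 6, 2]` → a = [4, 4, 8, 6, 2]
`b = a[:]` → b = [4, 4, 8, 6, 2]
`a.append(371)` → a = [4, 4, 8, 6, 2, 371]
`print(a)` → prints [4, 4, 8, 6, 2, 371]
`print(b)` → prints [4, 4, 8, 6, 2]

Answer:
[4, 4, 8, 6, 2, 371]
[4, 4, 8, 6, 2]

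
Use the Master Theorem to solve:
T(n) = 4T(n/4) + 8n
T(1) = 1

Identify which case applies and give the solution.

a=4, b=4, f(n)=8n. log_4(4) = 1. Since c=1 = 1, Case 2 applies: T(n) = Θ(n^log_b(a) · log n) = O(n log n).

Answer: O(n log n) - Case 2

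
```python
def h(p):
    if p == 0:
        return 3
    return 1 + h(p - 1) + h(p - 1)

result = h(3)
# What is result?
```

h(p) = 1 + 2·h(p-1), h(0)=3. Closed form: (3+1)·2^3 - 1 = 31.

Answer: 31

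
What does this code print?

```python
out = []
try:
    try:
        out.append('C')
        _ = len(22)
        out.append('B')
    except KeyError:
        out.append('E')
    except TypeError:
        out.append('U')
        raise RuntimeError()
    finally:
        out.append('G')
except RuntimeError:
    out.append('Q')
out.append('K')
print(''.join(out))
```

Execution trace: 'C' (inner try body) → 'U' (inner except TypeError) → 'G' (inner finally) → 'Q' (outer except RuntimeError) → 'K' (after the try/except). Output: CUGQK

Answer: CUGQK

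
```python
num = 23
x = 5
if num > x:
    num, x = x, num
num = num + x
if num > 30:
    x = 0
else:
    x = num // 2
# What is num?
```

Trace:
`num = 23` → num = 23
`x = 5` → x = 5
`if num > x: ...` → num > x is True → num = 5; x = 23
`num = num + x` → num = 28
`if num > 30: ...` → num > 30 is False, take else branch → x = 14
So num = 28

Answer: 28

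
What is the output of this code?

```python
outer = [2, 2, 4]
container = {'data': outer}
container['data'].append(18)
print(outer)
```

Key concept: dict holds reference to list.
Step by step:
`outer = [2, 2, 4]` → outer = [2, 2, 4]
`container = {'data': outer}` → container = {'data': [2, 2, 4]}
`container['data'].append(18)` → outer = [2, 2, 4, 18]; container = {'data': [2, 2, 4, 18]}
`print(outer)` → prints [2, 2, 4, 18]

Answer: [2, 2, 4, 18]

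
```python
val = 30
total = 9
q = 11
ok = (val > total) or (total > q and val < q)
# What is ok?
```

Trace:
`val = 30` → val = 30
`total = 9` → total = 9
`q = 11` → q = 11
`ok = (val > total) or (total > q and val < q)` → ok = True
So ok = True

Answer: True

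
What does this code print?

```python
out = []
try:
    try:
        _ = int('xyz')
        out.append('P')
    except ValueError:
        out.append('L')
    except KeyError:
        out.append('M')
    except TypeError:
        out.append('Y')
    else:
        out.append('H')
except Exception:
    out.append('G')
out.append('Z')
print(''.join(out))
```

Execution trace: 'L' (inner except ValueError) → 'Z' (after the try/except). Output: LZ

Answer: LZ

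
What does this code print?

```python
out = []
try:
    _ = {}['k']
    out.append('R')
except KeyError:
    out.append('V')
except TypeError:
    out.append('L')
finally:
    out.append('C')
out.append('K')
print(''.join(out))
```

Execution trace: 'V' (except KeyError) → 'C' (finally) → 'K' (after the try/except). Output: VCK

Answer: VCK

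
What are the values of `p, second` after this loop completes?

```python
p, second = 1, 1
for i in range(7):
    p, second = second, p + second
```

Fibonacci: after 7 iterations
`p, second` takes the values: (1, 1) → (1, 2) → (2, 3) → (3, 5) → (5, 8) → (8, 13) → (13, 21) → (21, 34)

Answer: 21, 34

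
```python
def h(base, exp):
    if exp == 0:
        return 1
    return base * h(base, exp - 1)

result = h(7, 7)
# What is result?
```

h(7, 7) = 7 * 7 * 7 * 7 * 7 * 7 * 7 = 823543

Answer: 823543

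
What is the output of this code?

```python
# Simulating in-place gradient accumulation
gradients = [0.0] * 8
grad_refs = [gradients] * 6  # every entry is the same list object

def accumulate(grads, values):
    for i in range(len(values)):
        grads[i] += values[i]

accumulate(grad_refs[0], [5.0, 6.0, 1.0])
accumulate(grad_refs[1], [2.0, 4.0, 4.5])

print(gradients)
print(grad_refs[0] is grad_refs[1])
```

Key concept: gradient accumulation aliasing.
Step by step:
`gradients = [0.0] * 8` → gradients = [0.0, 0.0, 0.0, 0.0, 0.0, 0.0, 0.0, 0.0]
`grad_refs = [gradients] * 6` → grad_refs = [[0.0, 0.0, 0.0, 0.0, 0.0, 0.0, 0.0, 0.0], [0.0, 0.0, 0.0, 0.0, 0.0, 0.0, 0.0, 0.0], [0.0, 0.0, 0.0, 0.0, 0.0, 0.0, 0.0, 0.0], [0.0, 0.0, 0.0, 0.0, 0.0, 0.0, 0.0, 0.0], [0.0, 0.0, 0.0, 0.0, 0.0, 0.0, 0.0, 0.0], [0.0, 0.0, 0.0, 0.0, 0.0, 0.0, 0.0, 0.0]]
`accumulate(grad_refs[0], [5.0, 6.0, 1.0])` → gradients = [5.0, 6.0, 1.0, 0.0, 0.0, 0.0, 0.0, 0.0]; grad_refs = [[5.0, 6.0, 1.0, 0.0, 0.0, 0.0, 0.0, 0.0], [5.0, 6.0, 1.0, 0.0, 0.0, 0.0, 0.0, 0.0], [5.0, 6.0, 1.0, 0.0, 0.0, 0.0, 0.0, 0.0], [5.0, 6.0, 1.0, 0.0, 0.0, 0.0, 0.0, 0.0], [5.0, 6.0, 1.0, 0.0, 0.0, 0.0, 0.0, 0.0], [5.0, 6.0, 1.0, 0.0, 0.0, 0.0, 0.0, 0.0]]
`accumulate(grad_refs[1], [2.0, 4.0, 4.5])` → gradients = [7.0, 10.0, 5.5, 0.0, 0.0, 0.0, 0.0, 0.0]; grad_refs = [[7.0, 10.0, 5.5, 0.0, 0.0, 0.0, 0.0, 0.0], [7.0, 10.0, 5.5, 0.0, 0.0, 0.0, 0.0, 0.0], [7.0, 10.0, 5.5, 0.0, 0.0, 0.0, 0.0, 0.0], [7.0, 10.0, 5.5, 0.0, 0.0, 0.0, 0.0, 0.0], [7.0, 10.0, 5.5, 0.0, 0.0, 0.0, 0.0, 0.0], [7.0, 10.0, 5.5, 0.0, 0.0, 0.0, 0.0, 0.0]]
`print(gradients)` → prints [7.0, 10.0, 5.5, 0.0, 0.0, 0.0, 0.0, 0.0]
`print(grad_refs[0] is grad_refs[1])` → prints True

Answer:
[7.0, 10.0, 5.5, 0.0, 0.0, 0.0, 0.0, 0.0]
True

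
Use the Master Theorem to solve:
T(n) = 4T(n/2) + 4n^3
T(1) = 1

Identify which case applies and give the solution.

a=4, b=2, f(n)=4n^3. log_2(4) = 2. Since c=3 > 2 and the regularity condition holds (4(n/2)^3 = (4/2^3)n^3 with 4/2^3 < 1), Case 3 applies: T(n) = Θ(f(n)) = O(n^3).

Answer: O(n^3) - Case 3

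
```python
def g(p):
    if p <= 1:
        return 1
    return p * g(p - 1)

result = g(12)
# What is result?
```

g(12) = 12 * 11 * 10 * 9 * 8 * 7 * 6 * 5 * 4 * 3 * 2 * 1 = 479001600

Answer: 479001600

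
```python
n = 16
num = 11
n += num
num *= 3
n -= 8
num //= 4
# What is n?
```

Trace:
`n = 16` → n = 16
`num = 11` → num = 11
`n += num` → n = 27
`num *= 3` → num = 33
`n -= 8` → n = 19
`num //= 4` → num = 8
So n = 19

Answer: 19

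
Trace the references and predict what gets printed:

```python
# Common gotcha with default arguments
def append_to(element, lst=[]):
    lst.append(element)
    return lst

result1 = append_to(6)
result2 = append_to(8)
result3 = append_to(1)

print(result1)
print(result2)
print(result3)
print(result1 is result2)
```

Key concept: mutable default argument gotcha.
Step by step:
`result1 = append_to(6)` → result1 = [6]
`result2 = append_to(8)` → result1 = [6, 8] (same object as result2); result2 = [6, 8] (same object as result1)
`result3 = append_to(1)` → result1 = [6, 8, 1] (same object as result2, result3); result2 = [6, 8, 1] (same object as result1, result3); result3 = [6, 8, 1] (same object as result1, result2)
`print(result1)` → prints [6, 8, 1]
`print(result2)` → prints [6, 8, 1]
`print(result3)` → prints [6, 8, 1]
`print(result1 is result2)` → prints True

Answer:
[6, 8, 1]
[6, 8, 1]
[6, 8, 1]
True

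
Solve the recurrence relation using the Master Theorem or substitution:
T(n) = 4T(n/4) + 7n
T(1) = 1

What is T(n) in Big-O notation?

By Master Theorem: a=4, b=4, f(n)=7n. Since log_4(4) = 1 and f(n) = Θ(n^1), Case 2 applies. T(n) = O(n log n).

Answer: O(n log n)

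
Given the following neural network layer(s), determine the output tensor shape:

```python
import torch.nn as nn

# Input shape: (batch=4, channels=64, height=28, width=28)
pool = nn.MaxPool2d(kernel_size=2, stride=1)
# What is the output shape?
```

Input: (4, 64, 28, 28) -> Output: (4, 64, 27, 27)

Answer: (4, 64, 27, 27)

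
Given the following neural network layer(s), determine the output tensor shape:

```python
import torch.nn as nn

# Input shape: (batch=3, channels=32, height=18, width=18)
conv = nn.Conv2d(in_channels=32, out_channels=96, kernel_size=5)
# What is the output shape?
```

Input: (3, 32, 18, 18) -> Output: (3, 96, 14, 14)

Answer: (3, 96, 14, 14)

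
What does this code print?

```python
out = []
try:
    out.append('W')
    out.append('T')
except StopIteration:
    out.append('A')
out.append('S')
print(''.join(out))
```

Execution trace: 'W' (try body) → 'T' (try body, no exception) → 'S' (after the try/except). Output: WTS

Answer: WTS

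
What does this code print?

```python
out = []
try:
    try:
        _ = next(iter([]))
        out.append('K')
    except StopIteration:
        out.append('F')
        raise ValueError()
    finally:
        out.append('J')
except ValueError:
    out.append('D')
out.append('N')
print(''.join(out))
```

Execution trace: 'F' (inner except StopIteration) → 'J' (inner finally) → 'D' (outer except ValueError) → 'N' (after the try/except). Output: FJDN

Answer: FJDN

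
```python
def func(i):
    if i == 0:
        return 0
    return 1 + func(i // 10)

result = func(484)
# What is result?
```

Count of digits of 484: 3

Answer: 3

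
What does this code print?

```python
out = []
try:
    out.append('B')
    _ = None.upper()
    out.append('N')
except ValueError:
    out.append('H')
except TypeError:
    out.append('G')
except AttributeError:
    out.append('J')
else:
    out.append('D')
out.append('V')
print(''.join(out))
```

Execution trace: 'B' (try body) → 'J' (except AttributeError) → 'V' (after the try/except). Output: BJV

Answer: BJV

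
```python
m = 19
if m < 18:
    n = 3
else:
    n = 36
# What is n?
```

Trace:
`m = 19` → m = 19
`if m < 18: ...` → m < 18 is False, take else branch → n = 36
So n = 36

Answer: 36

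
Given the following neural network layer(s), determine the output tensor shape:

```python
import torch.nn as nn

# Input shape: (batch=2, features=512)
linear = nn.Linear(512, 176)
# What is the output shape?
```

Input: (2, 512) -> Output: (2, 176)

Answer: (2, 176)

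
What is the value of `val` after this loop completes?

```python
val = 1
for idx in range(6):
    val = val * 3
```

Multiply by 3, 6 times: 1 * 3^6 = 729
`val` takes the values: 1 → 3 → 9 → 27 → 81 → 243 → 729

Answer: 729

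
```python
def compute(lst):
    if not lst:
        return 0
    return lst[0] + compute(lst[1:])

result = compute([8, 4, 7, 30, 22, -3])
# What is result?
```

8 + 4 + 7 + 30 + 22 + (-3) + 0 = 68

Answer: 68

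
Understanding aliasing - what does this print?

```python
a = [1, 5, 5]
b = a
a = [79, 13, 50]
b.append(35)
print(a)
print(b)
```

Key concept: rebinding vs mutation: a is rebound to a new list, b still points at the original.
Step by step:
`a = [1, 5, 5]` → a = [1, 5, 5]
`b = a` → b = [1, 5, 5] (same object as a)
`a = [79, 13, 50]` → a = [79, 13, 50]
`b.append(35)` → b = [1, 5, 5, 35]
`print(a)` → prints [79, 13, 50]
`print(b)` → prints [1, 5, 5, 35]

Answer:
[79, 13, 50]
[1, 5, 5, 35]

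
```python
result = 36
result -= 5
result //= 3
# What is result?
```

Trace:
`result = 36` → result = 36
`result -= 5` → result = 31
`result //= 3` → result = 10
So result = 10

Answer: 10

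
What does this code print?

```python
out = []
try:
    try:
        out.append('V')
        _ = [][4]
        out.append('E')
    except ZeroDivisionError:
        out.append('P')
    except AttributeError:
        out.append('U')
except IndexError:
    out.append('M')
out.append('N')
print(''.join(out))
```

Execution trace: 'V' (try body) → 'M' (outer except IndexError) → 'N' (after the try/except). Output: VMN

Answer: VMN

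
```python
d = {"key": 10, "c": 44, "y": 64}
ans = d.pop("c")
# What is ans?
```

Trace:
`d = {"key": 10, "c": 44, "y": 64}` → d = {'key': 10, 'c': 44, 'y': 64}
`ans = d.pop("c")` → d = {'key': 10, 'y': 64}; ans = 44
So ans = 44

Answer: 44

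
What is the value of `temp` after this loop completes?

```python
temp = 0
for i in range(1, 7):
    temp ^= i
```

XOR of 1 to 6
`temp` takes the values: 0 → 1 → 3 → 0 → 4 → 1 → 7

Answer: 7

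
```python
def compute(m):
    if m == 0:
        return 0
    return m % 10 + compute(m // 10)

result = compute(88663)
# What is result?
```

Sum of digits of 88663: 3 + 6 + 6 + 8 + 8 = 31

Answer: 31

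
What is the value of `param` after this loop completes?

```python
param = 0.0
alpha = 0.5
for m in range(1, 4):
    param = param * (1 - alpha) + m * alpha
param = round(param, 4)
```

Moving average with lr=0.5
`param` takes the values: 0.0 → 0.5 → 1.25 → 2.125

Answer: 2.125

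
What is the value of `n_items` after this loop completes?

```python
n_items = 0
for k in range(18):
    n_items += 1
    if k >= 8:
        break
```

Loop breaks when k reaches 8, n_items is 9
`n_items` takes the values: 0 → 1 → 2 → 3 → 4 → 5 → 6 → 7 → 8 → 9

Answer: 9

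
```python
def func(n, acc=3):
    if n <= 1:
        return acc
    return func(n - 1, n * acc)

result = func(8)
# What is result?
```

Accumulator trace (n, acc): (8, 3) -> (7, 24) -> (6, 168) -> (5, 1008) -> (4, 5040) -> (3, 20160) -> (2, 60480) -> (1, 120960) -> return 120960

Answer: 120960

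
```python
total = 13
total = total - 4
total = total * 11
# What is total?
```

Trace:
`total = 13` → total = 13
`total = total - 4` → total = 9
`total = total * 11` → total = 99
So total = 99

Answer: 99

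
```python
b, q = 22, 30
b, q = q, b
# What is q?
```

Trace:
`b, q = 22, 30` → b = 22; q = 30
`b, q = q, b` → b = 30; q = 22
So q = 22

Answer: 22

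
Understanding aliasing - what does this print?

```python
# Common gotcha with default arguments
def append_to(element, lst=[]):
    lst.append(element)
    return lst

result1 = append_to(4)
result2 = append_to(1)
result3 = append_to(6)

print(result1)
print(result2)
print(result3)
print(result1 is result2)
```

Key concept: mutable default argument gotcha.
Step by step:
`result1 = append_to(4)` → result1 = [4]
`result2 = append_to(1)` → result1 = [4, 1] (same object as result2); result2 = [4, 1] (same object as result1)
`result3 = append_to(6)` → result1 = [4, 1, 6] (same object as result2, result3); result2 = [4, 1, 6] (same object as result1, result3); result3 = [4, 1, 6] (same object as result1, result2)
`print(result1)` → prints [4, 1, 6]
`print(result2)` → prints [4, 1, 6]
`print(result3)` → prints [4, 1, 6]
`print(result1 is result2)` → prints True

Answer:
[4, 1, 6]
[4, 1, 6]
[4, 1, 6]
True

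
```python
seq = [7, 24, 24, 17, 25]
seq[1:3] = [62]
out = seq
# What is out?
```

Trace:
`seq = [7, 24, 24, 17, 25]` → seq = [7, 24, 24, 17, 25]
`seq[1:3] = [62]` → seq = [7, 62, 17, 25]
`out = seq` → out = [7, 62, 17, 25]
So out = [7, 62, 17, 25]

Answer: [7, 62, 17, 25]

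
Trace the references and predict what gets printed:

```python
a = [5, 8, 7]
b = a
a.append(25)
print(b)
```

Key concept: basic list aliasing.
Step by step:
`a = [5, 8, 7]` → a = [5, 8, 7]
`b = a` → b = [5, 8, 7] (same object as a)
`a.append(25)` → a = [5, 8, 7, 25] (same object as b); b = [5, 8, 7, 25] (same object as a)
`print(b)` → prints [5, 8, 7, 25]

Answer: [5, 8, 7, 25]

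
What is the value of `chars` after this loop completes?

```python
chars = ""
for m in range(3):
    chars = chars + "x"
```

Repeat 'x' 3 times
`chars` takes the values: "" → "x" → "xx" → "xxx"

Answer: "xxx"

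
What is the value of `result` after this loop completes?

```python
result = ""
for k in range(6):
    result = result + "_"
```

Repeat '_' 6 times
`result` takes the values: "" → "_" → "__" → "___" → "____" → "_____" → "______"

Answer: "______"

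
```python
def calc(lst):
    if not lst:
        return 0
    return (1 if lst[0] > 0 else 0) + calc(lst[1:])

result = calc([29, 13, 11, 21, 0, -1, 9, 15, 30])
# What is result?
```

Count of positive elements in [29, 13, 11, 21, 0, -1, 9, 15, 30] = 7

Answer: 7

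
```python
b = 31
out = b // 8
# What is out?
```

Trace:
`b = 31` → b = 31
`out = b // 8` → out = 3
So out = 3

Answer: 3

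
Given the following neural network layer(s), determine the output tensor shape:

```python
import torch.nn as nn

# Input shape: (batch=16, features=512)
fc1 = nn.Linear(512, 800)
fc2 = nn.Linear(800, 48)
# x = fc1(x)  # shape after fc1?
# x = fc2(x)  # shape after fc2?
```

Input: (16, 512) -> after fc1: (16, 800) -> Output: (16, 48)

Answer: (16, 48)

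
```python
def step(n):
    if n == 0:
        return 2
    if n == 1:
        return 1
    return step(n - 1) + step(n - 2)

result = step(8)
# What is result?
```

Build up from base cases: step(0)=2, step(1)=1, step(2)=3, step(3)=4, step(4)=7, step(5)=11, step(6)=18, ..., step(8)=47

Answer: 47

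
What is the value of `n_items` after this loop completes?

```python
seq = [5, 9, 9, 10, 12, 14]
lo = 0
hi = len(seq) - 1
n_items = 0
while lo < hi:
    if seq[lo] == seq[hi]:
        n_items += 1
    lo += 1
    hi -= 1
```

Count matching pairs from ends
`n_items` takes the values: 0

Answer: 0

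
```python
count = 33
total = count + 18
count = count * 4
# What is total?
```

Trace:
`count = 33` → count = 33
`total = count + 18` → total = 51
`count = count * 4` → count = 132
So total = 51

Answer: 51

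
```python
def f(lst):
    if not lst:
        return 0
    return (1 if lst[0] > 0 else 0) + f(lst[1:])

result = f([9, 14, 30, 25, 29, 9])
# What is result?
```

Count of positive elements in [9, 14, 30, 25, 29, 9] = 6

Answer: 6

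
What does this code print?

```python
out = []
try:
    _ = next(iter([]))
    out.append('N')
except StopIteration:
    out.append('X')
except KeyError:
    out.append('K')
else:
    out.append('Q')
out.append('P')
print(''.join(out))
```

Execution trace: 'X' (except StopIteration) → 'P' (after the try/except). Output: XP

Answer: XP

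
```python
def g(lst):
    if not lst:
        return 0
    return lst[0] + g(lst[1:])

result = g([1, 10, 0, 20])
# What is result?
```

1 + 10 + 0 + 20 + 0 = 31

Answer: 31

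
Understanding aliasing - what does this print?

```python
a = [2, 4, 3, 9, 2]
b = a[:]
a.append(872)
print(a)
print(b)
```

Key concept: slice [:] creates copy.
Step by step:
`a = [2, 4, 3, 9, 2]` → a = [2, 4, 3, 9, 2]
`b = a[:]` → b = [2, 4, 3, 9, 2]
`a.append(872)` → a = [2, 4, 3, 9, 2, 872]
`print(a)` → prints [2, 4, 3, 9, 2, 872]
`print(b)` → prints [2, 4, 3, 9, 2]

Answer:
[2, 4, 3, 9, 2, 872]
[2, 4, 3, 9, 2]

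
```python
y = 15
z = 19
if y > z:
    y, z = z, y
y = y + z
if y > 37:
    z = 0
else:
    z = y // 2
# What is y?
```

Trace:
`y = 15` → y = 15
`z = 19` → z = 19
`if y > z: ...` → y > z is False → no variable changes
`y = y + z` → y = 34
`if y > 37: ...` → y > 37 is False, take else branch → z = 17
So y = 34

Answer: 34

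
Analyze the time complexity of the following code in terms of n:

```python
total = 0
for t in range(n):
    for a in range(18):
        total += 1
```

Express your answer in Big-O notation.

Each loop level contributes: n × 1. Multiplying the contributions gives O(n).

Answer: O(n)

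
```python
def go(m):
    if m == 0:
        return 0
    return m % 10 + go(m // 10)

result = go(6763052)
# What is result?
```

Sum of digits of 6763052: 2 + 5 + 0 + 3 + 6 + 7 + 6 = 29

Answer: 29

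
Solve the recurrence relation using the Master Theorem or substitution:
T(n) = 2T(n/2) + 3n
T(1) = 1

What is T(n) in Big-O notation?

By Master Theorem: a=2, b=2, f(n)=3n. Since log_2(2) = 1 and f(n) = Θ(n^1), Case 2 applies. T(n) = O(n log n).

Answer: O(n log n)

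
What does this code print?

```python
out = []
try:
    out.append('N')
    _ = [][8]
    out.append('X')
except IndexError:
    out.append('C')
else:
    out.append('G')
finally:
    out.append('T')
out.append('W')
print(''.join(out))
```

Execution trace: 'N' (try body) → 'C' (except IndexError) → 'T' (finally) → 'W' (after the try/except). Output: NCTW

Answer: NCTW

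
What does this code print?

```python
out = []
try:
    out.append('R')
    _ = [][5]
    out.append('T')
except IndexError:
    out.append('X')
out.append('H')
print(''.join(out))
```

Execution trace: 'R' (try body) → 'X' (except IndexError) → 'H' (after the try/except). Output: RXH

Answer: RXH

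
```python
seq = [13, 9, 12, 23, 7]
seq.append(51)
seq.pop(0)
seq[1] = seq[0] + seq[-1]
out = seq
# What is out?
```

Trace:
`seq = [13, 9, 12, 23, 7]` → seq = [13, 9, 12, 23, 7]
`seq.append(51)` → seq = [13, 9, 12, 23, 7, 51]
`seq.pop(0)` → seq = [9, 12, 23, 7, 51]
`seq[1] = seq[0] + seq[-1]` → seq = [9, 60, 23, 7, 51]
`out = seq` → out = [9, 60, 23, 7, 51]
So out = [9, 60, 23, 7, 51]

Answer: [9, 60, 23, 7, 51]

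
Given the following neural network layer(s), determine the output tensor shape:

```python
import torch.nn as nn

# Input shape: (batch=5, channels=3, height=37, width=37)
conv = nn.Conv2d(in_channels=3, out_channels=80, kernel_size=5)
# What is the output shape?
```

Input: (5, 3, 37, 37) -> Output: (5, 80, 33, 33)

Answer: (5, 80, 33, 33)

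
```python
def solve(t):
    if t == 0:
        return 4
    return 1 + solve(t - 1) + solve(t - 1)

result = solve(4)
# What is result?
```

solve(t) = 1 + 2·solve(t-1), solve(0)=4. Closed form: (4+1)·2^4 - 1 = 79.

Answer: 79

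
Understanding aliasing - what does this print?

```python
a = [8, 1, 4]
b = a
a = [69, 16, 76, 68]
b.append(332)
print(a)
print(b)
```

Key concept: rebinding vs mutation: a is rebound to a new list, b still points at the original.
Step by step:
`a = [8, 1, 4]` → a = [8, 1, 4]
`b = a` → b = [8, 1, 4] (same object as a)
`a = [69, 16, 76, 68]` → a = [69, 16, 76, 68]
`b.append(332)` → b = [8, 1, 4, 332]
`print(a)` → prints [69, 16, 76, 68]
`print(b)` → prints [8, 1, 4, 332]

Answer:
[69, 16, 76, 68]
[8, 1, 4, 332]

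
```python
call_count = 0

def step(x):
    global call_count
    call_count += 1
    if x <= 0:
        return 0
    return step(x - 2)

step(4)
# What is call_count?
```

Linear recursion stepping by 2: 3 calls from x=4 down to ≤0.

Answer: 3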